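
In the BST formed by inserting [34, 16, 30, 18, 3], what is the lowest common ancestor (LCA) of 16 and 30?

Tree insertion order: [34, 16, 30, 18, 3]
Tree (level-order array): [34, 16, None, 3, 30, None, None, 18]
In a BST, the LCA of p=16, q=30 is the first node v on the
root-to-leaf path with p <= v <= q (go left if both < v, right if both > v).
Walk from root:
  at 34: both 16 and 30 < 34, go left
  at 16: 16 <= 16 <= 30, this is the LCA
LCA = 16


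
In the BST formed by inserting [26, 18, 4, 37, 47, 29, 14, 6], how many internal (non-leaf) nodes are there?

Tree built from: [26, 18, 4, 37, 47, 29, 14, 6]
Tree (level-order array): [26, 18, 37, 4, None, 29, 47, None, 14, None, None, None, None, 6]
Rule: An internal node has at least one child.
Per-node child counts:
  node 26: 2 child(ren)
  node 18: 1 child(ren)
  node 4: 1 child(ren)
  node 14: 1 child(ren)
  node 6: 0 child(ren)
  node 37: 2 child(ren)
  node 29: 0 child(ren)
  node 47: 0 child(ren)
Matching nodes: [26, 18, 4, 14, 37]
Count of internal (non-leaf) nodes: 5


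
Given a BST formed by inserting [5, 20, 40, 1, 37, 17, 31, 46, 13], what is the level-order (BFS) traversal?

Tree insertion order: [5, 20, 40, 1, 37, 17, 31, 46, 13]
Tree (level-order array): [5, 1, 20, None, None, 17, 40, 13, None, 37, 46, None, None, 31]
BFS from the root, enqueuing left then right child of each popped node:
  queue [5] -> pop 5, enqueue [1, 20], visited so far: [5]
  queue [1, 20] -> pop 1, enqueue [none], visited so far: [5, 1]
  queue [20] -> pop 20, enqueue [17, 40], visited so far: [5, 1, 20]
  queue [17, 40] -> pop 17, enqueue [13], visited so far: [5, 1, 20, 17]
  queue [40, 13] -> pop 40, enqueue [37, 46], visited so far: [5, 1, 20, 17, 40]
  queue [13, 37, 46] -> pop 13, enqueue [none], visited so far: [5, 1, 20, 17, 40, 13]
  queue [37, 46] -> pop 37, enqueue [31], visited so far: [5, 1, 20, 17, 40, 13, 37]
  queue [46, 31] -> pop 46, enqueue [none], visited so far: [5, 1, 20, 17, 40, 13, 37, 46]
  queue [31] -> pop 31, enqueue [none], visited so far: [5, 1, 20, 17, 40, 13, 37, 46, 31]
Result: [5, 1, 20, 17, 40, 13, 37, 46, 31]


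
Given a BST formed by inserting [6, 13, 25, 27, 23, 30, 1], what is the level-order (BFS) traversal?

Tree insertion order: [6, 13, 25, 27, 23, 30, 1]
Tree (level-order array): [6, 1, 13, None, None, None, 25, 23, 27, None, None, None, 30]
BFS from the root, enqueuing left then right child of each popped node:
  queue [6] -> pop 6, enqueue [1, 13], visited so far: [6]
  queue [1, 13] -> pop 1, enqueue [none], visited so far: [6, 1]
  queue [13] -> pop 13, enqueue [25], visited so far: [6, 1, 13]
  queue [25] -> pop 25, enqueue [23, 27], visited so far: [6, 1, 13, 25]
  queue [23, 27] -> pop 23, enqueue [none], visited so far: [6, 1, 13, 25, 23]
  queue [27] -> pop 27, enqueue [30], visited so far: [6, 1, 13, 25, 23, 27]
  queue [30] -> pop 30, enqueue [none], visited so far: [6, 1, 13, 25, 23, 27, 30]
Result: [6, 1, 13, 25, 23, 27, 30]


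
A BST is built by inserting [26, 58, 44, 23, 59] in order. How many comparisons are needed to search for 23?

Search path for 23: 26 -> 23
Found: True
Comparisons: 2


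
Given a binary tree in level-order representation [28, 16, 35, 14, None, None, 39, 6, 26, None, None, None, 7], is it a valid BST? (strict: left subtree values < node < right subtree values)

Level-order array: [28, 16, 35, 14, None, None, 39, 6, 26, None, None, None, 7]
Validate using subtree bounds (lo, hi): at each node, require lo < value < hi,
then recurse left with hi=value and right with lo=value.
Preorder trace (stopping at first violation):
  at node 28 with bounds (-inf, +inf): OK
  at node 16 with bounds (-inf, 28): OK
  at node 14 with bounds (-inf, 16): OK
  at node 6 with bounds (-inf, 14): OK
  at node 7 with bounds (6, 14): OK
  at node 26 with bounds (14, 16): VIOLATION
Node 26 violates its bound: not (14 < 26 < 16).
Result: Not a valid BST


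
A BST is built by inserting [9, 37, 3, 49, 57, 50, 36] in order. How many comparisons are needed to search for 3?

Search path for 3: 9 -> 3
Found: True
Comparisons: 2


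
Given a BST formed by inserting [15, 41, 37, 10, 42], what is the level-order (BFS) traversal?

Tree insertion order: [15, 41, 37, 10, 42]
Tree (level-order array): [15, 10, 41, None, None, 37, 42]
BFS from the root, enqueuing left then right child of each popped node:
  queue [15] -> pop 15, enqueue [10, 41], visited so far: [15]
  queue [10, 41] -> pop 10, enqueue [none], visited so far: [15, 10]
  queue [41] -> pop 41, enqueue [37, 42], visited so far: [15, 10, 41]
  queue [37, 42] -> pop 37, enqueue [none], visited so far: [15, 10, 41, 37]
  queue [42] -> pop 42, enqueue [none], visited so far: [15, 10, 41, 37, 42]
Result: [15, 10, 41, 37, 42]


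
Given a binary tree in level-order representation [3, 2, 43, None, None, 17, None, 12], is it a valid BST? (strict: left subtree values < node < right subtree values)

Level-order array: [3, 2, 43, None, None, 17, None, 12]
Validate using subtree bounds (lo, hi): at each node, require lo < value < hi,
then recurse left with hi=value and right with lo=value.
Preorder trace (stopping at first violation):
  at node 3 with bounds (-inf, +inf): OK
  at node 2 with bounds (-inf, 3): OK
  at node 43 with bounds (3, +inf): OK
  at node 17 with bounds (3, 43): OK
  at node 12 with bounds (3, 17): OK
No violation found at any node.
Result: Valid BST


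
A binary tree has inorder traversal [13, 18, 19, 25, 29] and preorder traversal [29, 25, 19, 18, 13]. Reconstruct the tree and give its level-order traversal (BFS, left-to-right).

Inorder:  [13, 18, 19, 25, 29]
Preorder: [29, 25, 19, 18, 13]
Algorithm: preorder visits root first, so consume preorder in order;
for each root, split the current inorder slice at that value into
left-subtree inorder and right-subtree inorder, then recurse.
Recursive splits:
  root=29; inorder splits into left=[13, 18, 19, 25], right=[]
  root=25; inorder splits into left=[13, 18, 19], right=[]
  root=19; inorder splits into left=[13, 18], right=[]
  root=18; inorder splits into left=[13], right=[]
  root=13; inorder splits into left=[], right=[]
Reconstructed level-order: [29, 25, 19, 18, 13]


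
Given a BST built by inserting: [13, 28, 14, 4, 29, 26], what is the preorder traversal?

Tree insertion order: [13, 28, 14, 4, 29, 26]
Tree (level-order array): [13, 4, 28, None, None, 14, 29, None, 26]
Preorder traversal: [13, 4, 28, 14, 26, 29]


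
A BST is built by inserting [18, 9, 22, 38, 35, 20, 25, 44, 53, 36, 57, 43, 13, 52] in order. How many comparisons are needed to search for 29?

Search path for 29: 18 -> 22 -> 38 -> 35 -> 25
Found: False
Comparisons: 5


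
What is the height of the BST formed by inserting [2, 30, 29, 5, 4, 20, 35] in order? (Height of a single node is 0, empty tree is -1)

Insertion order: [2, 30, 29, 5, 4, 20, 35]
Tree (level-order array): [2, None, 30, 29, 35, 5, None, None, None, 4, 20]
Compute height bottom-up (empty subtree = -1):
  height(4) = 1 + max(-1, -1) = 0
  height(20) = 1 + max(-1, -1) = 0
  height(5) = 1 + max(0, 0) = 1
  height(29) = 1 + max(1, -1) = 2
  height(35) = 1 + max(-1, -1) = 0
  height(30) = 1 + max(2, 0) = 3
  height(2) = 1 + max(-1, 3) = 4
Height = 4


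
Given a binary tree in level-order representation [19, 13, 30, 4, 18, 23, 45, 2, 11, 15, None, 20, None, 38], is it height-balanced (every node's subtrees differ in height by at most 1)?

Tree (level-order array): [19, 13, 30, 4, 18, 23, 45, 2, 11, 15, None, 20, None, 38]
Definition: a tree is height-balanced if, at every node, |h(left) - h(right)| <= 1 (empty subtree has height -1).
Bottom-up per-node check:
  node 2: h_left=-1, h_right=-1, diff=0 [OK], height=0
  node 11: h_left=-1, h_right=-1, diff=0 [OK], height=0
  node 4: h_left=0, h_right=0, diff=0 [OK], height=1
  node 15: h_left=-1, h_right=-1, diff=0 [OK], height=0
  node 18: h_left=0, h_right=-1, diff=1 [OK], height=1
  node 13: h_left=1, h_right=1, diff=0 [OK], height=2
  node 20: h_left=-1, h_right=-1, diff=0 [OK], height=0
  node 23: h_left=0, h_right=-1, diff=1 [OK], height=1
  node 38: h_left=-1, h_right=-1, diff=0 [OK], height=0
  node 45: h_left=0, h_right=-1, diff=1 [OK], height=1
  node 30: h_left=1, h_right=1, diff=0 [OK], height=2
  node 19: h_left=2, h_right=2, diff=0 [OK], height=3
All nodes satisfy the balance condition.
Result: Balanced


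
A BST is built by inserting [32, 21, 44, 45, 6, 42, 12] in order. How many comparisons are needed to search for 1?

Search path for 1: 32 -> 21 -> 6
Found: False
Comparisons: 3


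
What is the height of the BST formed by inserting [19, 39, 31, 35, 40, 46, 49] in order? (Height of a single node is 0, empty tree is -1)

Insertion order: [19, 39, 31, 35, 40, 46, 49]
Tree (level-order array): [19, None, 39, 31, 40, None, 35, None, 46, None, None, None, 49]
Compute height bottom-up (empty subtree = -1):
  height(35) = 1 + max(-1, -1) = 0
  height(31) = 1 + max(-1, 0) = 1
  height(49) = 1 + max(-1, -1) = 0
  height(46) = 1 + max(-1, 0) = 1
  height(40) = 1 + max(-1, 1) = 2
  height(39) = 1 + max(1, 2) = 3
  height(19) = 1 + max(-1, 3) = 4
Height = 4


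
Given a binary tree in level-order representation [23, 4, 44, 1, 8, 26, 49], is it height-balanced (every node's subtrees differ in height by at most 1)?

Tree (level-order array): [23, 4, 44, 1, 8, 26, 49]
Definition: a tree is height-balanced if, at every node, |h(left) - h(right)| <= 1 (empty subtree has height -1).
Bottom-up per-node check:
  node 1: h_left=-1, h_right=-1, diff=0 [OK], height=0
  node 8: h_left=-1, h_right=-1, diff=0 [OK], height=0
  node 4: h_left=0, h_right=0, diff=0 [OK], height=1
  node 26: h_left=-1, h_right=-1, diff=0 [OK], height=0
  node 49: h_left=-1, h_right=-1, diff=0 [OK], height=0
  node 44: h_left=0, h_right=0, diff=0 [OK], height=1
  node 23: h_left=1, h_right=1, diff=0 [OK], height=2
All nodes satisfy the balance condition.
Result: Balanced


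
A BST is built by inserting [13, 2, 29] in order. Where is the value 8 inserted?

Starting tree (level order): [13, 2, 29]
Insertion path: 13 -> 2
Result: insert 8 as right child of 2
Final tree (level order): [13, 2, 29, None, 8]


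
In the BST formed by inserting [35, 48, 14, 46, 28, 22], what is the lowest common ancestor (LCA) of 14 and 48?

Tree insertion order: [35, 48, 14, 46, 28, 22]
Tree (level-order array): [35, 14, 48, None, 28, 46, None, 22]
In a BST, the LCA of p=14, q=48 is the first node v on the
root-to-leaf path with p <= v <= q (go left if both < v, right if both > v).
Walk from root:
  at 35: 14 <= 35 <= 48, this is the LCA
LCA = 35


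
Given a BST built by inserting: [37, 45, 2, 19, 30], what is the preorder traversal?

Tree insertion order: [37, 45, 2, 19, 30]
Tree (level-order array): [37, 2, 45, None, 19, None, None, None, 30]
Preorder traversal: [37, 2, 19, 30, 45]


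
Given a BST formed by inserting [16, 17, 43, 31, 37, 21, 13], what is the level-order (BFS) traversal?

Tree insertion order: [16, 17, 43, 31, 37, 21, 13]
Tree (level-order array): [16, 13, 17, None, None, None, 43, 31, None, 21, 37]
BFS from the root, enqueuing left then right child of each popped node:
  queue [16] -> pop 16, enqueue [13, 17], visited so far: [16]
  queue [13, 17] -> pop 13, enqueue [none], visited so far: [16, 13]
  queue [17] -> pop 17, enqueue [43], visited so far: [16, 13, 17]
  queue [43] -> pop 43, enqueue [31], visited so far: [16, 13, 17, 43]
  queue [31] -> pop 31, enqueue [21, 37], visited so far: [16, 13, 17, 43, 31]
  queue [21, 37] -> pop 21, enqueue [none], visited so far: [16, 13, 17, 43, 31, 21]
  queue [37] -> pop 37, enqueue [none], visited so far: [16, 13, 17, 43, 31, 21, 37]
Result: [16, 13, 17, 43, 31, 21, 37]


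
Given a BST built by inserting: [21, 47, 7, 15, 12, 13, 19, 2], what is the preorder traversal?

Tree insertion order: [21, 47, 7, 15, 12, 13, 19, 2]
Tree (level-order array): [21, 7, 47, 2, 15, None, None, None, None, 12, 19, None, 13]
Preorder traversal: [21, 7, 2, 15, 12, 13, 19, 47]


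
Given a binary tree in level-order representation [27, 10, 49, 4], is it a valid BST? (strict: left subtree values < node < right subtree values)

Level-order array: [27, 10, 49, 4]
Validate using subtree bounds (lo, hi): at each node, require lo < value < hi,
then recurse left with hi=value and right with lo=value.
Preorder trace (stopping at first violation):
  at node 27 with bounds (-inf, +inf): OK
  at node 10 with bounds (-inf, 27): OK
  at node 4 with bounds (-inf, 10): OK
  at node 49 with bounds (27, +inf): OK
No violation found at any node.
Result: Valid BST


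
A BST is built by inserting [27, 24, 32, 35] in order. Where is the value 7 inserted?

Starting tree (level order): [27, 24, 32, None, None, None, 35]
Insertion path: 27 -> 24
Result: insert 7 as left child of 24
Final tree (level order): [27, 24, 32, 7, None, None, 35]


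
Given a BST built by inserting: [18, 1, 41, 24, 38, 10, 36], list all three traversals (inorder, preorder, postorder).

Tree insertion order: [18, 1, 41, 24, 38, 10, 36]
Tree (level-order array): [18, 1, 41, None, 10, 24, None, None, None, None, 38, 36]
Inorder (L, root, R): [1, 10, 18, 24, 36, 38, 41]
Preorder (root, L, R): [18, 1, 10, 41, 24, 38, 36]
Postorder (L, R, root): [10, 1, 36, 38, 24, 41, 18]


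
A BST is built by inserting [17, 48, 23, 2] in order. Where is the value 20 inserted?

Starting tree (level order): [17, 2, 48, None, None, 23]
Insertion path: 17 -> 48 -> 23
Result: insert 20 as left child of 23
Final tree (level order): [17, 2, 48, None, None, 23, None, 20]


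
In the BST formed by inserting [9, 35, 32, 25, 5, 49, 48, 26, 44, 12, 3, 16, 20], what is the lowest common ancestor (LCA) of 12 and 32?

Tree insertion order: [9, 35, 32, 25, 5, 49, 48, 26, 44, 12, 3, 16, 20]
Tree (level-order array): [9, 5, 35, 3, None, 32, 49, None, None, 25, None, 48, None, 12, 26, 44, None, None, 16, None, None, None, None, None, 20]
In a BST, the LCA of p=12, q=32 is the first node v on the
root-to-leaf path with p <= v <= q (go left if both < v, right if both > v).
Walk from root:
  at 9: both 12 and 32 > 9, go right
  at 35: both 12 and 32 < 35, go left
  at 32: 12 <= 32 <= 32, this is the LCA
LCA = 32


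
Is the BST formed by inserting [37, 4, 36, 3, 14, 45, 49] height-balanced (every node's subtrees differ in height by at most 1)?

Tree (level-order array): [37, 4, 45, 3, 36, None, 49, None, None, 14]
Definition: a tree is height-balanced if, at every node, |h(left) - h(right)| <= 1 (empty subtree has height -1).
Bottom-up per-node check:
  node 3: h_left=-1, h_right=-1, diff=0 [OK], height=0
  node 14: h_left=-1, h_right=-1, diff=0 [OK], height=0
  node 36: h_left=0, h_right=-1, diff=1 [OK], height=1
  node 4: h_left=0, h_right=1, diff=1 [OK], height=2
  node 49: h_left=-1, h_right=-1, diff=0 [OK], height=0
  node 45: h_left=-1, h_right=0, diff=1 [OK], height=1
  node 37: h_left=2, h_right=1, diff=1 [OK], height=3
All nodes satisfy the balance condition.
Result: Balanced


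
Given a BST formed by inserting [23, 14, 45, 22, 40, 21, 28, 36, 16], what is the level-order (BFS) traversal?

Tree insertion order: [23, 14, 45, 22, 40, 21, 28, 36, 16]
Tree (level-order array): [23, 14, 45, None, 22, 40, None, 21, None, 28, None, 16, None, None, 36]
BFS from the root, enqueuing left then right child of each popped node:
  queue [23] -> pop 23, enqueue [14, 45], visited so far: [23]
  queue [14, 45] -> pop 14, enqueue [22], visited so far: [23, 14]
  queue [45, 22] -> pop 45, enqueue [40], visited so far: [23, 14, 45]
  queue [22, 40] -> pop 22, enqueue [21], visited so far: [23, 14, 45, 22]
  queue [40, 21] -> pop 40, enqueue [28], visited so far: [23, 14, 45, 22, 40]
  queue [21, 28] -> pop 21, enqueue [16], visited so far: [23, 14, 45, 22, 40, 21]
  queue [28, 16] -> pop 28, enqueue [36], visited so far: [23, 14, 45, 22, 40, 21, 28]
  queue [16, 36] -> pop 16, enqueue [none], visited so far: [23, 14, 45, 22, 40, 21, 28, 16]
  queue [36] -> pop 36, enqueue [none], visited so far: [23, 14, 45, 22, 40, 21, 28, 16, 36]
Result: [23, 14, 45, 22, 40, 21, 28, 16, 36]


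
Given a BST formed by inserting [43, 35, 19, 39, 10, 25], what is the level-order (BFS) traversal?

Tree insertion order: [43, 35, 19, 39, 10, 25]
Tree (level-order array): [43, 35, None, 19, 39, 10, 25]
BFS from the root, enqueuing left then right child of each popped node:
  queue [43] -> pop 43, enqueue [35], visited so far: [43]
  queue [35] -> pop 35, enqueue [19, 39], visited so far: [43, 35]
  queue [19, 39] -> pop 19, enqueue [10, 25], visited so far: [43, 35, 19]
  queue [39, 10, 25] -> pop 39, enqueue [none], visited so far: [43, 35, 19, 39]
  queue [10, 25] -> pop 10, enqueue [none], visited so far: [43, 35, 19, 39, 10]
  queue [25] -> pop 25, enqueue [none], visited so far: [43, 35, 19, 39, 10, 25]
Result: [43, 35, 19, 39, 10, 25]


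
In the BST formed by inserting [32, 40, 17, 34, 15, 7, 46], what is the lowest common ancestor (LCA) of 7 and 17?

Tree insertion order: [32, 40, 17, 34, 15, 7, 46]
Tree (level-order array): [32, 17, 40, 15, None, 34, 46, 7]
In a BST, the LCA of p=7, q=17 is the first node v on the
root-to-leaf path with p <= v <= q (go left if both < v, right if both > v).
Walk from root:
  at 32: both 7 and 17 < 32, go left
  at 17: 7 <= 17 <= 17, this is the LCA
LCA = 17


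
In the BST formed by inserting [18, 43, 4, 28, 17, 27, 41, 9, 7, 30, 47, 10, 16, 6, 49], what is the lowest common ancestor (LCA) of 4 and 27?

Tree insertion order: [18, 43, 4, 28, 17, 27, 41, 9, 7, 30, 47, 10, 16, 6, 49]
Tree (level-order array): [18, 4, 43, None, 17, 28, 47, 9, None, 27, 41, None, 49, 7, 10, None, None, 30, None, None, None, 6, None, None, 16]
In a BST, the LCA of p=4, q=27 is the first node v on the
root-to-leaf path with p <= v <= q (go left if both < v, right if both > v).
Walk from root:
  at 18: 4 <= 18 <= 27, this is the LCA
LCA = 18


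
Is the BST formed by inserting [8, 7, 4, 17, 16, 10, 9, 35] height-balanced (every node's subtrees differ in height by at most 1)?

Tree (level-order array): [8, 7, 17, 4, None, 16, 35, None, None, 10, None, None, None, 9]
Definition: a tree is height-balanced if, at every node, |h(left) - h(right)| <= 1 (empty subtree has height -1).
Bottom-up per-node check:
  node 4: h_left=-1, h_right=-1, diff=0 [OK], height=0
  node 7: h_left=0, h_right=-1, diff=1 [OK], height=1
  node 9: h_left=-1, h_right=-1, diff=0 [OK], height=0
  node 10: h_left=0, h_right=-1, diff=1 [OK], height=1
  node 16: h_left=1, h_right=-1, diff=2 [FAIL (|1--1|=2 > 1)], height=2
  node 35: h_left=-1, h_right=-1, diff=0 [OK], height=0
  node 17: h_left=2, h_right=0, diff=2 [FAIL (|2-0|=2 > 1)], height=3
  node 8: h_left=1, h_right=3, diff=2 [FAIL (|1-3|=2 > 1)], height=4
Node 16 violates the condition: |1 - -1| = 2 > 1.
Result: Not balanced


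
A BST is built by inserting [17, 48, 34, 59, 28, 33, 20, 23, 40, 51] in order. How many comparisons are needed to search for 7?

Search path for 7: 17
Found: False
Comparisons: 1


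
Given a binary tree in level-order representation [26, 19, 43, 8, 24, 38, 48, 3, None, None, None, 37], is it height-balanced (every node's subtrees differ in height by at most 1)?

Tree (level-order array): [26, 19, 43, 8, 24, 38, 48, 3, None, None, None, 37]
Definition: a tree is height-balanced if, at every node, |h(left) - h(right)| <= 1 (empty subtree has height -1).
Bottom-up per-node check:
  node 3: h_left=-1, h_right=-1, diff=0 [OK], height=0
  node 8: h_left=0, h_right=-1, diff=1 [OK], height=1
  node 24: h_left=-1, h_right=-1, diff=0 [OK], height=0
  node 19: h_left=1, h_right=0, diff=1 [OK], height=2
  node 37: h_left=-1, h_right=-1, diff=0 [OK], height=0
  node 38: h_left=0, h_right=-1, diff=1 [OK], height=1
  node 48: h_left=-1, h_right=-1, diff=0 [OK], height=0
  node 43: h_left=1, h_right=0, diff=1 [OK], height=2
  node 26: h_left=2, h_right=2, diff=0 [OK], height=3
All nodes satisfy the balance condition.
Result: Balanced


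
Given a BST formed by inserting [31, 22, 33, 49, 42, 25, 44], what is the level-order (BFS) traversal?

Tree insertion order: [31, 22, 33, 49, 42, 25, 44]
Tree (level-order array): [31, 22, 33, None, 25, None, 49, None, None, 42, None, None, 44]
BFS from the root, enqueuing left then right child of each popped node:
  queue [31] -> pop 31, enqueue [22, 33], visited so far: [31]
  queue [22, 33] -> pop 22, enqueue [25], visited so far: [31, 22]
  queue [33, 25] -> pop 33, enqueue [49], visited so far: [31, 22, 33]
  queue [25, 49] -> pop 25, enqueue [none], visited so far: [31, 22, 33, 25]
  queue [49] -> pop 49, enqueue [42], visited so far: [31, 22, 33, 25, 49]
  queue [42] -> pop 42, enqueue [44], visited so far: [31, 22, 33, 25, 49, 42]
  queue [44] -> pop 44, enqueue [none], visited so far: [31, 22, 33, 25, 49, 42, 44]
Result: [31, 22, 33, 25, 49, 42, 44]


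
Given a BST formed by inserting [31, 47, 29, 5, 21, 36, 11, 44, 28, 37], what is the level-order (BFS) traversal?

Tree insertion order: [31, 47, 29, 5, 21, 36, 11, 44, 28, 37]
Tree (level-order array): [31, 29, 47, 5, None, 36, None, None, 21, None, 44, 11, 28, 37]
BFS from the root, enqueuing left then right child of each popped node:
  queue [31] -> pop 31, enqueue [29, 47], visited so far: [31]
  queue [29, 47] -> pop 29, enqueue [5], visited so far: [31, 29]
  queue [47, 5] -> pop 47, enqueue [36], visited so far: [31, 29, 47]
  queue [5, 36] -> pop 5, enqueue [21], visited so far: [31, 29, 47, 5]
  queue [36, 21] -> pop 36, enqueue [44], visited so far: [31, 29, 47, 5, 36]
  queue [21, 44] -> pop 21, enqueue [11, 28], visited so far: [31, 29, 47, 5, 36, 21]
  queue [44, 11, 28] -> pop 44, enqueue [37], visited so far: [31, 29, 47, 5, 36, 21, 44]
  queue [11, 28, 37] -> pop 11, enqueue [none], visited so far: [31, 29, 47, 5, 36, 21, 44, 11]
  queue [28, 37] -> pop 28, enqueue [none], visited so far: [31, 29, 47, 5, 36, 21, 44, 11, 28]
  queue [37] -> pop 37, enqueue [none], visited so far: [31, 29, 47, 5, 36, 21, 44, 11, 28, 37]
Result: [31, 29, 47, 5, 36, 21, 44, 11, 28, 37]


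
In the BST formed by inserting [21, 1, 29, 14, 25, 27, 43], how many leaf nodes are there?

Tree built from: [21, 1, 29, 14, 25, 27, 43]
Tree (level-order array): [21, 1, 29, None, 14, 25, 43, None, None, None, 27]
Rule: A leaf has 0 children.
Per-node child counts:
  node 21: 2 child(ren)
  node 1: 1 child(ren)
  node 14: 0 child(ren)
  node 29: 2 child(ren)
  node 25: 1 child(ren)
  node 27: 0 child(ren)
  node 43: 0 child(ren)
Matching nodes: [14, 27, 43]
Count of leaf nodes: 3


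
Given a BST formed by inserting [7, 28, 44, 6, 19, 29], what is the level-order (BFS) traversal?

Tree insertion order: [7, 28, 44, 6, 19, 29]
Tree (level-order array): [7, 6, 28, None, None, 19, 44, None, None, 29]
BFS from the root, enqueuing left then right child of each popped node:
  queue [7] -> pop 7, enqueue [6, 28], visited so far: [7]
  queue [6, 28] -> pop 6, enqueue [none], visited so far: [7, 6]
  queue [28] -> pop 28, enqueue [19, 44], visited so far: [7, 6, 28]
  queue [19, 44] -> pop 19, enqueue [none], visited so far: [7, 6, 28, 19]
  queue [44] -> pop 44, enqueue [29], visited so far: [7, 6, 28, 19, 44]
  queue [29] -> pop 29, enqueue [none], visited so far: [7, 6, 28, 19, 44, 29]
Result: [7, 6, 28, 19, 44, 29]


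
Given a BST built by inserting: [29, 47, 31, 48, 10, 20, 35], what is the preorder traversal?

Tree insertion order: [29, 47, 31, 48, 10, 20, 35]
Tree (level-order array): [29, 10, 47, None, 20, 31, 48, None, None, None, 35]
Preorder traversal: [29, 10, 20, 47, 31, 35, 48]


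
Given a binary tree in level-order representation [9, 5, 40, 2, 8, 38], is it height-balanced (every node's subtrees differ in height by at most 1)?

Tree (level-order array): [9, 5, 40, 2, 8, 38]
Definition: a tree is height-balanced if, at every node, |h(left) - h(right)| <= 1 (empty subtree has height -1).
Bottom-up per-node check:
  node 2: h_left=-1, h_right=-1, diff=0 [OK], height=0
  node 8: h_left=-1, h_right=-1, diff=0 [OK], height=0
  node 5: h_left=0, h_right=0, diff=0 [OK], height=1
  node 38: h_left=-1, h_right=-1, diff=0 [OK], height=0
  node 40: h_left=0, h_right=-1, diff=1 [OK], height=1
  node 9: h_left=1, h_right=1, diff=0 [OK], height=2
All nodes satisfy the balance condition.
Result: Balanced


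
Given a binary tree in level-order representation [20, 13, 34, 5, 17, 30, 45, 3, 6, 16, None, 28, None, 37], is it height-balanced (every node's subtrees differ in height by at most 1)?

Tree (level-order array): [20, 13, 34, 5, 17, 30, 45, 3, 6, 16, None, 28, None, 37]
Definition: a tree is height-balanced if, at every node, |h(left) - h(right)| <= 1 (empty subtree has height -1).
Bottom-up per-node check:
  node 3: h_left=-1, h_right=-1, diff=0 [OK], height=0
  node 6: h_left=-1, h_right=-1, diff=0 [OK], height=0
  node 5: h_left=0, h_right=0, diff=0 [OK], height=1
  node 16: h_left=-1, h_right=-1, diff=0 [OK], height=0
  node 17: h_left=0, h_right=-1, diff=1 [OK], height=1
  node 13: h_left=1, h_right=1, diff=0 [OK], height=2
  node 28: h_left=-1, h_right=-1, diff=0 [OK], height=0
  node 30: h_left=0, h_right=-1, diff=1 [OK], height=1
  node 37: h_left=-1, h_right=-1, diff=0 [OK], height=0
  node 45: h_left=0, h_right=-1, diff=1 [OK], height=1
  node 34: h_left=1, h_right=1, diff=0 [OK], height=2
  node 20: h_left=2, h_right=2, diff=0 [OK], height=3
All nodes satisfy the balance condition.
Result: Balanced


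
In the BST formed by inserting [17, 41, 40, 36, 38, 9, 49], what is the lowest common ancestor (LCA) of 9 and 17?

Tree insertion order: [17, 41, 40, 36, 38, 9, 49]
Tree (level-order array): [17, 9, 41, None, None, 40, 49, 36, None, None, None, None, 38]
In a BST, the LCA of p=9, q=17 is the first node v on the
root-to-leaf path with p <= v <= q (go left if both < v, right if both > v).
Walk from root:
  at 17: 9 <= 17 <= 17, this is the LCA
LCA = 17


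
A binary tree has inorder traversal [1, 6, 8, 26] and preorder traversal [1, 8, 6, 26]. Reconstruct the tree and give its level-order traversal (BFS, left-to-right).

Inorder:  [1, 6, 8, 26]
Preorder: [1, 8, 6, 26]
Algorithm: preorder visits root first, so consume preorder in order;
for each root, split the current inorder slice at that value into
left-subtree inorder and right-subtree inorder, then recurse.
Recursive splits:
  root=1; inorder splits into left=[], right=[6, 8, 26]
  root=8; inorder splits into left=[6], right=[26]
  root=6; inorder splits into left=[], right=[]
  root=26; inorder splits into left=[], right=[]
Reconstructed level-order: [1, 8, 6, 26]


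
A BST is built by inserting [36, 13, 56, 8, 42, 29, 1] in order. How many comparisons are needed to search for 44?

Search path for 44: 36 -> 56 -> 42
Found: False
Comparisons: 3


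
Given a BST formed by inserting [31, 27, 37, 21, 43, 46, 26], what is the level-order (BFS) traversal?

Tree insertion order: [31, 27, 37, 21, 43, 46, 26]
Tree (level-order array): [31, 27, 37, 21, None, None, 43, None, 26, None, 46]
BFS from the root, enqueuing left then right child of each popped node:
  queue [31] -> pop 31, enqueue [27, 37], visited so far: [31]
  queue [27, 37] -> pop 27, enqueue [21], visited so far: [31, 27]
  queue [37, 21] -> pop 37, enqueue [43], visited so far: [31, 27, 37]
  queue [21, 43] -> pop 21, enqueue [26], visited so far: [31, 27, 37, 21]
  queue [43, 26] -> pop 43, enqueue [46], visited so far: [31, 27, 37, 21, 43]
  queue [26, 46] -> pop 26, enqueue [none], visited so far: [31, 27, 37, 21, 43, 26]
  queue [46] -> pop 46, enqueue [none], visited so far: [31, 27, 37, 21, 43, 26, 46]
Result: [31, 27, 37, 21, 43, 26, 46]


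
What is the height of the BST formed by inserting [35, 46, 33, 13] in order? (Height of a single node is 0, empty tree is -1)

Insertion order: [35, 46, 33, 13]
Tree (level-order array): [35, 33, 46, 13]
Compute height bottom-up (empty subtree = -1):
  height(13) = 1 + max(-1, -1) = 0
  height(33) = 1 + max(0, -1) = 1
  height(46) = 1 + max(-1, -1) = 0
  height(35) = 1 + max(1, 0) = 2
Height = 2


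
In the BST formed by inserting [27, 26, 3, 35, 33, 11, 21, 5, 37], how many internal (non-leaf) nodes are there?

Tree built from: [27, 26, 3, 35, 33, 11, 21, 5, 37]
Tree (level-order array): [27, 26, 35, 3, None, 33, 37, None, 11, None, None, None, None, 5, 21]
Rule: An internal node has at least one child.
Per-node child counts:
  node 27: 2 child(ren)
  node 26: 1 child(ren)
  node 3: 1 child(ren)
  node 11: 2 child(ren)
  node 5: 0 child(ren)
  node 21: 0 child(ren)
  node 35: 2 child(ren)
  node 33: 0 child(ren)
  node 37: 0 child(ren)
Matching nodes: [27, 26, 3, 11, 35]
Count of internal (non-leaf) nodes: 5


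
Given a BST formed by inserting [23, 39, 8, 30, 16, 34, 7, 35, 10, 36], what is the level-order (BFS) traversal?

Tree insertion order: [23, 39, 8, 30, 16, 34, 7, 35, 10, 36]
Tree (level-order array): [23, 8, 39, 7, 16, 30, None, None, None, 10, None, None, 34, None, None, None, 35, None, 36]
BFS from the root, enqueuing left then right child of each popped node:
  queue [23] -> pop 23, enqueue [8, 39], visited so far: [23]
  queue [8, 39] -> pop 8, enqueue [7, 16], visited so far: [23, 8]
  queue [39, 7, 16] -> pop 39, enqueue [30], visited so far: [23, 8, 39]
  queue [7, 16, 30] -> pop 7, enqueue [none], visited so far: [23, 8, 39, 7]
  queue [16, 30] -> pop 16, enqueue [10], visited so far: [23, 8, 39, 7, 16]
  queue [30, 10] -> pop 30, enqueue [34], visited so far: [23, 8, 39, 7, 16, 30]
  queue [10, 34] -> pop 10, enqueue [none], visited so far: [23, 8, 39, 7, 16, 30, 10]
  queue [34] -> pop 34, enqueue [35], visited so far: [23, 8, 39, 7, 16, 30, 10, 34]
  queue [35] -> pop 35, enqueue [36], visited so far: [23, 8, 39, 7, 16, 30, 10, 34, 35]
  queue [36] -> pop 36, enqueue [none], visited so far: [23, 8, 39, 7, 16, 30, 10, 34, 35, 36]
Result: [23, 8, 39, 7, 16, 30, 10, 34, 35, 36]


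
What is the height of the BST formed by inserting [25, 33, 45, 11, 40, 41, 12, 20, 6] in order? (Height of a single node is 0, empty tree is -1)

Insertion order: [25, 33, 45, 11, 40, 41, 12, 20, 6]
Tree (level-order array): [25, 11, 33, 6, 12, None, 45, None, None, None, 20, 40, None, None, None, None, 41]
Compute height bottom-up (empty subtree = -1):
  height(6) = 1 + max(-1, -1) = 0
  height(20) = 1 + max(-1, -1) = 0
  height(12) = 1 + max(-1, 0) = 1
  height(11) = 1 + max(0, 1) = 2
  height(41) = 1 + max(-1, -1) = 0
  height(40) = 1 + max(-1, 0) = 1
  height(45) = 1 + max(1, -1) = 2
  height(33) = 1 + max(-1, 2) = 3
  height(25) = 1 + max(2, 3) = 4
Height = 4


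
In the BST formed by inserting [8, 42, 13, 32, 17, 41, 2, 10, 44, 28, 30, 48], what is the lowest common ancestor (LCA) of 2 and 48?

Tree insertion order: [8, 42, 13, 32, 17, 41, 2, 10, 44, 28, 30, 48]
Tree (level-order array): [8, 2, 42, None, None, 13, 44, 10, 32, None, 48, None, None, 17, 41, None, None, None, 28, None, None, None, 30]
In a BST, the LCA of p=2, q=48 is the first node v on the
root-to-leaf path with p <= v <= q (go left if both < v, right if both > v).
Walk from root:
  at 8: 2 <= 8 <= 48, this is the LCA
LCA = 8


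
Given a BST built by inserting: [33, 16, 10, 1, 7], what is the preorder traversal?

Tree insertion order: [33, 16, 10, 1, 7]
Tree (level-order array): [33, 16, None, 10, None, 1, None, None, 7]
Preorder traversal: [33, 16, 10, 1, 7]


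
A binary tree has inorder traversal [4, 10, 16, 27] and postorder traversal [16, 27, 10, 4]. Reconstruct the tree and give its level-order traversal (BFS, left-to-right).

Inorder:   [4, 10, 16, 27]
Postorder: [16, 27, 10, 4]
Algorithm: postorder visits root last, so walk postorder right-to-left;
each value is the root of the current inorder slice — split it at that
value, recurse on the right subtree first, then the left.
Recursive splits:
  root=4; inorder splits into left=[], right=[10, 16, 27]
  root=10; inorder splits into left=[], right=[16, 27]
  root=27; inorder splits into left=[16], right=[]
  root=16; inorder splits into left=[], right=[]
Reconstructed level-order: [4, 10, 27, 16]


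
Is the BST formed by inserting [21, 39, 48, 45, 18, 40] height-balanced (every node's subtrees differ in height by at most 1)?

Tree (level-order array): [21, 18, 39, None, None, None, 48, 45, None, 40]
Definition: a tree is height-balanced if, at every node, |h(left) - h(right)| <= 1 (empty subtree has height -1).
Bottom-up per-node check:
  node 18: h_left=-1, h_right=-1, diff=0 [OK], height=0
  node 40: h_left=-1, h_right=-1, diff=0 [OK], height=0
  node 45: h_left=0, h_right=-1, diff=1 [OK], height=1
  node 48: h_left=1, h_right=-1, diff=2 [FAIL (|1--1|=2 > 1)], height=2
  node 39: h_left=-1, h_right=2, diff=3 [FAIL (|-1-2|=3 > 1)], height=3
  node 21: h_left=0, h_right=3, diff=3 [FAIL (|0-3|=3 > 1)], height=4
Node 48 violates the condition: |1 - -1| = 2 > 1.
Result: Not balanced


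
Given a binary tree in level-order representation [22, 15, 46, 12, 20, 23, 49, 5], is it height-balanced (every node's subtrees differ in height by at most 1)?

Tree (level-order array): [22, 15, 46, 12, 20, 23, 49, 5]
Definition: a tree is height-balanced if, at every node, |h(left) - h(right)| <= 1 (empty subtree has height -1).
Bottom-up per-node check:
  node 5: h_left=-1, h_right=-1, diff=0 [OK], height=0
  node 12: h_left=0, h_right=-1, diff=1 [OK], height=1
  node 20: h_left=-1, h_right=-1, diff=0 [OK], height=0
  node 15: h_left=1, h_right=0, diff=1 [OK], height=2
  node 23: h_left=-1, h_right=-1, diff=0 [OK], height=0
  node 49: h_left=-1, h_right=-1, diff=0 [OK], height=0
  node 46: h_left=0, h_right=0, diff=0 [OK], height=1
  node 22: h_left=2, h_right=1, diff=1 [OK], height=3
All nodes satisfy the balance condition.
Result: Balanced


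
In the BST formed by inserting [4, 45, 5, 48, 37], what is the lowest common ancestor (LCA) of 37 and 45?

Tree insertion order: [4, 45, 5, 48, 37]
Tree (level-order array): [4, None, 45, 5, 48, None, 37]
In a BST, the LCA of p=37, q=45 is the first node v on the
root-to-leaf path with p <= v <= q (go left if both < v, right if both > v).
Walk from root:
  at 4: both 37 and 45 > 4, go right
  at 45: 37 <= 45 <= 45, this is the LCA
LCA = 45


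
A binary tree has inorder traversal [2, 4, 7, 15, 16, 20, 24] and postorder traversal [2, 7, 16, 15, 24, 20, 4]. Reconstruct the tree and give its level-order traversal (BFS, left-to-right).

Inorder:   [2, 4, 7, 15, 16, 20, 24]
Postorder: [2, 7, 16, 15, 24, 20, 4]
Algorithm: postorder visits root last, so walk postorder right-to-left;
each value is the root of the current inorder slice — split it at that
value, recurse on the right subtree first, then the left.
Recursive splits:
  root=4; inorder splits into left=[2], right=[7, 15, 16, 20, 24]
  root=20; inorder splits into left=[7, 15, 16], right=[24]
  root=24; inorder splits into left=[], right=[]
  root=15; inorder splits into left=[7], right=[16]
  root=16; inorder splits into left=[], right=[]
  root=7; inorder splits into left=[], right=[]
  root=2; inorder splits into left=[], right=[]
Reconstructed level-order: [4, 2, 20, 15, 24, 7, 16]


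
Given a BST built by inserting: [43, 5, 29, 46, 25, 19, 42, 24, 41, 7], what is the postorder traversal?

Tree insertion order: [43, 5, 29, 46, 25, 19, 42, 24, 41, 7]
Tree (level-order array): [43, 5, 46, None, 29, None, None, 25, 42, 19, None, 41, None, 7, 24]
Postorder traversal: [7, 24, 19, 25, 41, 42, 29, 5, 46, 43]


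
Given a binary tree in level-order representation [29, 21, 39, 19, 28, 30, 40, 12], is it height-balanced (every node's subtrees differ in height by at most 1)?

Tree (level-order array): [29, 21, 39, 19, 28, 30, 40, 12]
Definition: a tree is height-balanced if, at every node, |h(left) - h(right)| <= 1 (empty subtree has height -1).
Bottom-up per-node check:
  node 12: h_left=-1, h_right=-1, diff=0 [OK], height=0
  node 19: h_left=0, h_right=-1, diff=1 [OK], height=1
  node 28: h_left=-1, h_right=-1, diff=0 [OK], height=0
  node 21: h_left=1, h_right=0, diff=1 [OK], height=2
  node 30: h_left=-1, h_right=-1, diff=0 [OK], height=0
  node 40: h_left=-1, h_right=-1, diff=0 [OK], height=0
  node 39: h_left=0, h_right=0, diff=0 [OK], height=1
  node 29: h_left=2, h_right=1, diff=1 [OK], height=3
All nodes satisfy the balance condition.
Result: Balanced


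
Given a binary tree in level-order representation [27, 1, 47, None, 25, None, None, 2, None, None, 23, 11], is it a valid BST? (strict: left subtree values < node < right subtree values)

Level-order array: [27, 1, 47, None, 25, None, None, 2, None, None, 23, 11]
Validate using subtree bounds (lo, hi): at each node, require lo < value < hi,
then recurse left with hi=value and right with lo=value.
Preorder trace (stopping at first violation):
  at node 27 with bounds (-inf, +inf): OK
  at node 1 with bounds (-inf, 27): OK
  at node 25 with bounds (1, 27): OK
  at node 2 with bounds (1, 25): OK
  at node 23 with bounds (2, 25): OK
  at node 11 with bounds (2, 23): OK
  at node 47 with bounds (27, +inf): OK
No violation found at any node.
Result: Valid BST


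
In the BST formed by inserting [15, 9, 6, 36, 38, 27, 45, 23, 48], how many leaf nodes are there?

Tree built from: [15, 9, 6, 36, 38, 27, 45, 23, 48]
Tree (level-order array): [15, 9, 36, 6, None, 27, 38, None, None, 23, None, None, 45, None, None, None, 48]
Rule: A leaf has 0 children.
Per-node child counts:
  node 15: 2 child(ren)
  node 9: 1 child(ren)
  node 6: 0 child(ren)
  node 36: 2 child(ren)
  node 27: 1 child(ren)
  node 23: 0 child(ren)
  node 38: 1 child(ren)
  node 45: 1 child(ren)
  node 48: 0 child(ren)
Matching nodes: [6, 23, 48]
Count of leaf nodes: 3


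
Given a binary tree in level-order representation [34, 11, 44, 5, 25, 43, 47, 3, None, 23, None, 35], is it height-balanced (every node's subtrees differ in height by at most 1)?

Tree (level-order array): [34, 11, 44, 5, 25, 43, 47, 3, None, 23, None, 35]
Definition: a tree is height-balanced if, at every node, |h(left) - h(right)| <= 1 (empty subtree has height -1).
Bottom-up per-node check:
  node 3: h_left=-1, h_right=-1, diff=0 [OK], height=0
  node 5: h_left=0, h_right=-1, diff=1 [OK], height=1
  node 23: h_left=-1, h_right=-1, diff=0 [OK], height=0
  node 25: h_left=0, h_right=-1, diff=1 [OK], height=1
  node 11: h_left=1, h_right=1, diff=0 [OK], height=2
  node 35: h_left=-1, h_right=-1, diff=0 [OK], height=0
  node 43: h_left=0, h_right=-1, diff=1 [OK], height=1
  node 47: h_left=-1, h_right=-1, diff=0 [OK], height=0
  node 44: h_left=1, h_right=0, diff=1 [OK], height=2
  node 34: h_left=2, h_right=2, diff=0 [OK], height=3
All nodes satisfy the balance condition.
Result: Balanced


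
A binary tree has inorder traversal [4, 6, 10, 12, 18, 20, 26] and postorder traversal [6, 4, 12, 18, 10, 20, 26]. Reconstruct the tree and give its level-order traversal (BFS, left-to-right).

Inorder:   [4, 6, 10, 12, 18, 20, 26]
Postorder: [6, 4, 12, 18, 10, 20, 26]
Algorithm: postorder visits root last, so walk postorder right-to-left;
each value is the root of the current inorder slice — split it at that
value, recurse on the right subtree first, then the left.
Recursive splits:
  root=26; inorder splits into left=[4, 6, 10, 12, 18, 20], right=[]
  root=20; inorder splits into left=[4, 6, 10, 12, 18], right=[]
  root=10; inorder splits into left=[4, 6], right=[12, 18]
  root=18; inorder splits into left=[12], right=[]
  root=12; inorder splits into left=[], right=[]
  root=4; inorder splits into left=[], right=[6]
  root=6; inorder splits into left=[], right=[]
Reconstructed level-order: [26, 20, 10, 4, 18, 6, 12]


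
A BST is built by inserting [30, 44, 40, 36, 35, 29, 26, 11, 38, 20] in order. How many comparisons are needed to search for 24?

Search path for 24: 30 -> 29 -> 26 -> 11 -> 20
Found: False
Comparisons: 5


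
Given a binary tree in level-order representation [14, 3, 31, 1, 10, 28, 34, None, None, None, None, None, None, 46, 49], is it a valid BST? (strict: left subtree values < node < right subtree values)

Level-order array: [14, 3, 31, 1, 10, 28, 34, None, None, None, None, None, None, 46, 49]
Validate using subtree bounds (lo, hi): at each node, require lo < value < hi,
then recurse left with hi=value and right with lo=value.
Preorder trace (stopping at first violation):
  at node 14 with bounds (-inf, +inf): OK
  at node 3 with bounds (-inf, 14): OK
  at node 1 with bounds (-inf, 3): OK
  at node 10 with bounds (3, 14): OK
  at node 31 with bounds (14, +inf): OK
  at node 28 with bounds (14, 31): OK
  at node 34 with bounds (31, +inf): OK
  at node 46 with bounds (31, 34): VIOLATION
Node 46 violates its bound: not (31 < 46 < 34).
Result: Not a valid BST
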